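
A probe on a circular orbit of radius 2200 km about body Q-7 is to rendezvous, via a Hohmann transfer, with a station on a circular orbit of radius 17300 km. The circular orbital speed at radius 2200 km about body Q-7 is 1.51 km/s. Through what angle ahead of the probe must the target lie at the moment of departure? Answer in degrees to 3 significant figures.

φ = 104°

From the circular-orbit relation v² = μ/r at r = 2200 km: μ = v²r = (1.51)² × 2200 = 5016.22 km³/s².
Semi-major axis of the transfer orbit: a_t = (2200 + 17300)/2 = 9750 km.
Transfer time t = π√(a_t³/μ) = 42704 s.
Target angular speed ω₂ = √(μ/r₂³) = 3.1126×10^-5 rad/s.
Angle swept by the target during transfer: ω₂·t = 1.3292 rad = 76.16°.
Arrival is 180° from departure on the ellipse, so φ = 180° − 76.16° = 104°.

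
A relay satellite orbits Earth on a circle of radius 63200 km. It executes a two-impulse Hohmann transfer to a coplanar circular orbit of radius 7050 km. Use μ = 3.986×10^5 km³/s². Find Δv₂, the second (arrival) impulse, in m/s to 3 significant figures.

The Hohmann ellipse has a_t = (r₁ + r₂)/2 = 35125 km.
On the circular orbit at r = 7050 km, v_c = √(μ/r) = 7.5192 km/s.
Vis-viva on the transfer ellipse at r = 7050 km gives v_t = √[μ(2/r − 1/a_t)] = 10.086 km/s.
Δv₂ = |v_t − v_c| = |10.086 − 7.5192| = 2.567 km/s.

Δv₂ = 2570 m/s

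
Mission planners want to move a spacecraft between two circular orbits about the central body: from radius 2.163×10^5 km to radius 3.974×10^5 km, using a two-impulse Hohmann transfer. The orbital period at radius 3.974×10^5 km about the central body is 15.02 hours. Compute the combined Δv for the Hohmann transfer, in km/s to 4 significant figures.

Δv = 16.05 km/s

From Kepler's third law T² = 4π²r³/μ at r = 3.974×10^5 km, T = 15.02 hours = 15.02 × 3600 s = 54072 s: μ = 4π²r³/T² = 8.47420×10^8 km³/s².
Semi-major axis of the transfer orbit: a_t = (2.163×10^5 + 3.974×10^5)/2 = 3.0685×10^5 km.
Circular speed at r₁: v₁ = √(μ/r₁) = √(8.47420×10^8/2.163×10^5) = 62.592 km/s.
On the transfer ellipse at r₁, vis-viva gives v_p = √[μ(2/r₁ − 1/a_t)] = 71.231 km/s.
First burn Δv₁ = |v_p − v₁| = 8.639 km/s.
Circular speed at r₂: v₂ = √(μ/r₂) = 46.178 km/s.
Transfer-orbit speed at r₂: v_a = √[μ(2/r₂ − 1/a_t)] = 38.770 km/s.
Second burn Δv₂ = |v₂ − v_a| = 7.408 km/s.
Δv = Δv₁ + Δv₂ = 8.639 + 7.408 = 16.05 km/s.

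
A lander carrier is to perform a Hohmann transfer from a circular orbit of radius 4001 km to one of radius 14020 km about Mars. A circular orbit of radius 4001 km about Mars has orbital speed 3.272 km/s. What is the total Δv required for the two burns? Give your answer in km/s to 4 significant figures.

Δv = 1.393 km/s

From the circular-orbit relation v² = μ/r at r = 4001 km: μ = v²r = (3.272)² × 4001 = 42834.6 km³/s².
Transfer-ellipse semi-major axis a_t = (r₁ + r₂)/2 = (4001 + 14020)/2 = 9010.5 km.
At r₁ the circular-orbit speed is v₁ = √(μ/r₁) = 3.2720 km/s.
Transfer-orbit speed at r₁ (vis-viva equation): v_p = √[μ(2/r₁ − 1/a_t)] = 4.0814 km/s.
First burn Δv₁ = |v_p − v₁| = 0.8094 km/s.
Circular speed at r₂: v₂ = √(μ/r₂) = 1.74793 km/s.
Transfer-orbit speed at r₂: v_a = √[μ(2/r₂ − 1/a_t)] = 1.16475 km/s.
Second burn Δv₂ = |v₂ − v_a| = 0.5832 km/s.
Total Δv = Δv₁ + Δv₂ = 1.393 km/s.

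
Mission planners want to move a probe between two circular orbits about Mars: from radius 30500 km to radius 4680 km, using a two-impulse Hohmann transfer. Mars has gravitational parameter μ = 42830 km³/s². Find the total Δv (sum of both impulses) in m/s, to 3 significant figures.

Δv = 1530 m/s

Transfer-ellipse semi-major axis a_t = (r₁ + r₂)/2 = (30500 + 4680)/2 = 17590 km.
Circular speed at r₁: v₁ = √(μ/r₁) = √(42830/30500) = 1.185 km/s.
On the transfer ellipse at r₁, vis-viva gives v_a = √[μ(2/r₁ − 1/a_t)] = 0.6112 km/s.
First burn Δv₁ = |v_a − v₁| = 0.5738 km/s.
At r₂, v₂ = √(μ/r₂) = 3.025179 km/s.
Transfer-orbit speed at r₂: v_p = √[μ(2/r₂ − 1/a_t)] = 3.983530 km/s.
Second burn Δv₂ = |v₂ − v_p| = 0.9584 km/s.
Δv = Δv₁ + Δv₂ = 0.5738 + 0.9584 = 1.532 km/s.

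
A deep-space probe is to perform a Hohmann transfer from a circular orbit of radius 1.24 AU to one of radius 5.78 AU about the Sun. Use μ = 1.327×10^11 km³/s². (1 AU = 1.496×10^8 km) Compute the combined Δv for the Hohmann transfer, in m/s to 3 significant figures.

In km: r₁ = 1.24 × 1.496×10^8 = 1.85504×10^8 km; r₂ = 5.78 × 1.496×10^8 = 8.64688×10^8 km.
Semi-major axis of the transfer orbit: a_t = (1.85504×10^8 + 8.64688×10^8)/2 = 5.25096×10^8 km.
At r₁ the circular-orbit speed is v₁ = √(μ/r₁) = 26.746 km/s.
On the transfer ellipse at r₁, vis-viva gives v_p = √[μ(2/r₁ − 1/a_t)] = 34.322 km/s.
First burn Δv₁ = |v_p − v₁| = 7.576 km/s.
Circular speed at r₂: v₂ = √(μ/r₂) = 12.388 km/s.
Transfer-orbit speed at r₂: v_a = √[μ(2/r₂ − 1/a_t)] = 7.3631 km/s.
Second burn Δv₂ = |v₂ − v_a| = 5.025 km/s.
Total Δv = Δv₁ + Δv₂ = 12.60 km/s.

Δv = 12600 m/s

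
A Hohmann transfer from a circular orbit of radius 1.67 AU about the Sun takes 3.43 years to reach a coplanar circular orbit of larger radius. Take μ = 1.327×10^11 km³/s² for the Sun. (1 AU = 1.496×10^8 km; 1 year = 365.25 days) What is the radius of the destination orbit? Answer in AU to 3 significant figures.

r₂ = 5.55 AU

In km: r₁ = 1.67 × 1.496×10^8 = 2.49832×10^8 km.
Transfer time t = 3.43 years × 365.25 × 86400 s = 1.08242568×10^8 s, and t = π√(a_t³/μ).
So a_t = (μ t²/π²)^(1/3) = (1.327×10^11 × (1.08242568×10^8)² / π²)^(1/3) = 5.4008×10^8 km.
Since a_t = (r₁ + r₂)/2, r₂ = 2a_t − r₁ = 2×5.4008×10^8 − 2.49832×10^8 = 8.30328×10^8 km.
In AU: r₂ = 8.30328×10^8 / 1.496×10^8 = 5.55 AU.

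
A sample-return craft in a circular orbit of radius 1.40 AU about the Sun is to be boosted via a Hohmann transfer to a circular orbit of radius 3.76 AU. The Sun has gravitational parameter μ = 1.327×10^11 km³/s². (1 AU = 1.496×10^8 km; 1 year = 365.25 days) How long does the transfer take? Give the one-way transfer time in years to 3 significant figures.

In km: r₁ = 1.40 × 1.496×10^8 = 2.0944×10^8 km; r₂ = 3.76 × 1.496×10^8 = 5.62496×10^8 km.
Transfer-ellipse semi-major axis a_t = (r₁ + r₂)/2 = (2.0944×10^8 + 5.62496×10^8)/2 = 3.85968×10^8 km.
Half the transfer-orbit period gives t = π√(a_t³/μ) = 6.539×10^7 s.
Converting: 6.539×10^7 s ÷ 3.15576×10^7 s/year (365.25 × 86400) = 2.07 years.

t = 2.07 years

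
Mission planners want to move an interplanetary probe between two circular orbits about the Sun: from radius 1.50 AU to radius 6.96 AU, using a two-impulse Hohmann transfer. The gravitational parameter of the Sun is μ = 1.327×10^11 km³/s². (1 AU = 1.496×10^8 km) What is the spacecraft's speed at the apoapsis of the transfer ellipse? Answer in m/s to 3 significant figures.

v = 6720 m/s

In km: r₁ = 1.50 × 1.496×10^8 = 2.244×10^8 km; r₂ = 6.96 × 1.496×10^8 = 1.041216×10^9 km.
Semi-major axis of the transfer orbit: a_t = (2.244×10^8 + 1.041216×10^9)/2 = 6.32808×10^8 km.
The apoapsis of the transfer ellipse is at r = 1.041216×10^9 km.
From the vis-viva equation, v = √[μ(2/r − 1/a_t)] = 6.723 km/s.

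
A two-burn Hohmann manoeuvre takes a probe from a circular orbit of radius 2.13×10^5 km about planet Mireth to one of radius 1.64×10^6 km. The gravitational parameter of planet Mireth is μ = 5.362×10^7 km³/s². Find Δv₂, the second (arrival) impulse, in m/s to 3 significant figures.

Semi-major axis of the transfer orbit: a_t = (2.130×10^5 + 1.640×10^6)/2 = 9.265×10^5 km.
On the circular orbit at r = 1.640×10^6 km, v_c = √(μ/r) = 5.718 km/s.
Vis-viva on the transfer ellipse at r = 1.640×10^6 km gives v_t = √[μ(2/r − 1/a_t)] = 2.742 km/s.
Δv₂ = |v_t − v_c| = |2.742 − 5.718| = 2.976 km/s.

Δv₂ = 2980 m/s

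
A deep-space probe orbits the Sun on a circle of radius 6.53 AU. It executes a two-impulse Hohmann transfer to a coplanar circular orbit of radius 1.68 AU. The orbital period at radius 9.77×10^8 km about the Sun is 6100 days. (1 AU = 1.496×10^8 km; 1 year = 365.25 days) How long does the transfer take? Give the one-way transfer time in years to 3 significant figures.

t = 4.16 years

From Kepler's third law T² = 4π²r³/μ at r = 9.77×10^8 km, T = 6100 days = 6100 × 86400 s = 5.2704×10^8 s: μ = 4π²r³/T² = 1.32543×10^11 km³/s².
In km: r₁ = 6.53 × 1.496×10^8 = 9.76888×10^8 km; r₂ = 1.68 × 1.496×10^8 = 2.51328×10^8 km.
Transfer-ellipse semi-major axis a_t = (r₁ + r₂)/2 = (9.76888×10^8 + 2.51328×10^8)/2 = 6.14108×10^8 km.
Transfer time t = π√(a_t³/μ) = π√((6.14108×10^8)³ / 1.32543×10^11) = 1.313×10^8 s.
Converting: 1.313×10^8 s ÷ 3.15576×10^7 s/year (365.25 × 86400) = 4.16 years.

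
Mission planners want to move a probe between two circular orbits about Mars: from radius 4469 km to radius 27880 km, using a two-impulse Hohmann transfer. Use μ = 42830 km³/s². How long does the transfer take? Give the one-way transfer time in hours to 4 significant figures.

Semi-major axis of the transfer orbit: a_t = (4469 + 27880)/2 = 16174.5 km.
Half the transfer-orbit period gives t = π√(a_t³/μ) = 31226 s.
Converting: 31226 s ÷ 3600 s/hour = 8.674 hours.

t = 8.674 hours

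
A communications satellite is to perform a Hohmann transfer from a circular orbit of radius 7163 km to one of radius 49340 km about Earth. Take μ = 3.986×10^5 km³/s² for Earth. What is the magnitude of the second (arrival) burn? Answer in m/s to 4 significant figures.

Transfer-ellipse semi-major axis a_t = (r₁ + r₂)/2 = (7163 + 49340)/2 = 28251.5 km.
On the circular orbit at r = 49340 km, v_c = √(μ/r) = 2.842 km/s.
Vis-viva on the transfer ellipse at r = 49340 km gives v_t = √[μ(2/r − 1/a_t)] = 1.431 km/s.
Δv₂ = |v_t − v_c| = |1.431 − 2.842| = 1.411 km/s.

Δv₂ = 1411 m/s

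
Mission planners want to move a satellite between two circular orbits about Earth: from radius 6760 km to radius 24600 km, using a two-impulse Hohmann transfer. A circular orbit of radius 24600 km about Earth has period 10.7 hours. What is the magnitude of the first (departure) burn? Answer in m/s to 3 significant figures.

From Kepler's third law T² = 4π²r³/μ at r = 24600 km, T = 10.7 hours = 10.7 × 3600 s = 38520 s: μ = 4π²r³/T² = 3.96089×10^5 km³/s².
Transfer-ellipse semi-major axis a_t = (r₁ + r₂)/2 = (6760 + 24600)/2 = 15680 km.
Circular speed at r = 6760 km: v_c = √(μ/r) = 7.655 km/s.
Vis-viva on the transfer ellipse at r = 6760 km gives v_t = √[μ(2/r − 1/a_t)] = 9.588 km/s.
Δv₁ = |v_t − v_c| = |9.588 − 7.655| = 1.933 km/s.

Δv₁ = 1930 m/s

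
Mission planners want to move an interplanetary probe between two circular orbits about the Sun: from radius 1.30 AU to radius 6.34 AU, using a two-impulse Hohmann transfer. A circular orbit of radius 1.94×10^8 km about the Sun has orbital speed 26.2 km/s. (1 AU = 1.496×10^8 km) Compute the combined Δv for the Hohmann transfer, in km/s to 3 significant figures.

Δv = 12.5 km/s

From the circular-orbit relation v² = μ/r at r = 1.94×10^8 km: μ = v²r = (26.2)² × 1.94×10^8 = 1.33169×10^11 km³/s².
In km: r₁ = 1.30 × 1.496×10^8 = 1.9448×10^8 km; r₂ = 6.34 × 1.496×10^8 = 9.48464×10^8 km.
The Hohmann ellipse has a_t = (r₁ + r₂)/2 = 5.71472×10^8 km.
Circular speed at r₁: v₁ = √(μ/r₁) = √(1.33169×10^11/1.9448×10^8) = 26.1676 km/s.
Transfer-orbit speed at r₁ (vis-viva): v_p = √[μ(2/r₁ − 1/a_t)] = 33.7115 km/s.
First burn Δv₁ = |v_p − v₁| = 7.544 km/s.
At r₂, v₂ = √(μ/r₂) = 11.849 km/s.
Transfer-orbit speed at r₂: v_a = √[μ(2/r₂ − 1/a_t)] = 6.9124 km/s.
Second burn Δv₂ = |v₂ − v_a| = 4.937 km/s.
Total Δv = Δv₁ + Δv₂ = 12.48 km/s.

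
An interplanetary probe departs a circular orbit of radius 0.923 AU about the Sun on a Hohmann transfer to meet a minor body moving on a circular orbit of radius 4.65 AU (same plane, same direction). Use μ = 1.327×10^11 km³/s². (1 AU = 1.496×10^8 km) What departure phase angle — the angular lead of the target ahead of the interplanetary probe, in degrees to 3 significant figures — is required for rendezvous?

In km: r₁ = 0.923 × 1.496×10^8 = 1.380808×10^8 km; r₂ = 4.65 × 1.496×10^8 = 6.9564×10^8 km.
Transfer-ellipse semi-major axis a_t = (r₁ + r₂)/2 = (1.380808×10^8 + 6.9564×10^8)/2 = 4.168604×10^8 km.
Transfer time t = π√(a_t³/μ) = 7.3401×10^7 s.
The target's mean motion on its circular orbit is ω₂ = √(μ/r₂³) = 1.9854×10^-8 rad/s.
Angle swept by the target during transfer: ω₂·t = 1.4573 rad = 83.50°.
The interplanetary probe traverses 180° on the transfer ellipse, so the target must lead by 180° − 83.50° = 96.5°.

φ = 96.5°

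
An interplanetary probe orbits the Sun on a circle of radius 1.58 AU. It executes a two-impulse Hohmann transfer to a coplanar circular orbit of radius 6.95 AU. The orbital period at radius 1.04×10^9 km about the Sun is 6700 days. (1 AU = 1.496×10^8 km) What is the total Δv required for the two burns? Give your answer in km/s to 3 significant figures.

From Kepler's third law T² = 4π²r³/μ at r = 1.04×10^9 km, T = 6700 days = 6700 × 86400 s = 5.7888×10^8 s: μ = 4π²r³/T² = 1.32520×10^11 km³/s².
In km: r₁ = 1.58 × 1.496×10^8 = 2.36368×10^8 km; r₂ = 6.95 × 1.496×10^8 = 1.03972×10^9 km.
Transfer-ellipse semi-major axis a_t = (r₁ + r₂)/2 = (2.36368×10^8 + 1.03972×10^9)/2 = 6.38044×10^8 km.
Circular speed at r₁: v₁ = √(μ/r₁) = √(1.32520×10^11/2.36368×10^8) = 23.678 km/s.
Transfer-orbit speed at r₁ (vis-viva equation): v_p = √[μ(2/r₁ − 1/a_t)] = 30.226 km/s.
First burn Δv₁ = |v_p − v₁| = 6.548 km/s.
At r₂, v₂ = √(μ/r₂) = 11.29 km/s.
Transfer-orbit speed at r₂: v_a = √[μ(2/r₂ − 1/a_t)] = 6.872 km/s.
Second burn Δv₂ = |v₂ − v_a| = 4.418 km/s.
Δv = Δv₁ + Δv₂ = 6.548 + 4.418 = 10.97 km/s.

Δv = 11.0 km/s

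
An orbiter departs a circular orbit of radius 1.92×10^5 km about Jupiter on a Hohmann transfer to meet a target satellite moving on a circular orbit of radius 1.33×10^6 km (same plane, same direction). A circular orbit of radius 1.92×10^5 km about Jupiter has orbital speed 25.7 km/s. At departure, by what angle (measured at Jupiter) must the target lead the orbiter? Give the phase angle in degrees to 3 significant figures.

φ = 102°

From the circular-orbit relation v² = μ/r at r = 1.92×10^5 km: μ = v²r = (25.7)² × 1.92×10^5 = 1.26814×10^8 km³/s².
Transfer-ellipse semi-major axis a_t = (r₁ + r₂)/2 = (1.920×10^5 + 1.330×10^6)/2 = 7.610×10^5 km.
Transfer time t = π√(a_t³/μ) = 1.852×10^5 s.
Target angular speed ω₂ = √(μ/r₂³) = 7.342×10^-6 rad/s.
Angle swept by the target during transfer: ω₂·t = 1.3597 rad = 77.91°.
Arrival is 180° from departure on the ellipse, so φ = 180° − 77.91° = 102°.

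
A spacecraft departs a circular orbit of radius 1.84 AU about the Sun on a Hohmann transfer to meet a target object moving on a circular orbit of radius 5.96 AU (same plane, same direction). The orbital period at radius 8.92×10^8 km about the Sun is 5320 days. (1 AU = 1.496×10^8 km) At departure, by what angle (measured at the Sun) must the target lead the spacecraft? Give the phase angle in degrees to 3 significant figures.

φ = 84.7°

From Kepler's third law T² = 4π²r³/μ at r = 8.92×10^8 km, T = 5320 days = 5320 × 86400 s = 4.59648×10^8 s: μ = 4π²r³/T² = 1.32618×10^11 km³/s².
In km: r₁ = 1.84 × 1.496×10^8 = 2.75264×10^8 km; r₂ = 5.96 × 1.496×10^8 = 8.91616×10^8 km.
Semi-major axis of the transfer orbit: a_t = (2.75264×10^8 + 8.91616×10^8)/2 = 5.8344×10^8 km.
The half-period of the transfer ellipse is t = π√(a_t³/μ) = 1.216×10^8 s.
The target's mean motion on its circular orbit is ω₂ = √(μ/r₂³) = 1.368×10^-8 rad/s.
Angle swept by the target during transfer: ω₂·t = 1.663 rad = 95.28°.
Arrival is 180° from departure on the ellipse, so φ = 180° − 95.28° = 84.7°.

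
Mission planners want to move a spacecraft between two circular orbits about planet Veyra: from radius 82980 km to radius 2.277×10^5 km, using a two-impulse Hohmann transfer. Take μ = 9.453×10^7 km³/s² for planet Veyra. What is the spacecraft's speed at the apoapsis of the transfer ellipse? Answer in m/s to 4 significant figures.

v = 14890 m/s

The Hohmann ellipse has a_t = (r₁ + r₂)/2 = 1.5534×10^5 km.
At apoapsis, r = 2.277×10^5 km.
Applying v² = μ(2/r − 1/a_t): v = 14.89 km/s.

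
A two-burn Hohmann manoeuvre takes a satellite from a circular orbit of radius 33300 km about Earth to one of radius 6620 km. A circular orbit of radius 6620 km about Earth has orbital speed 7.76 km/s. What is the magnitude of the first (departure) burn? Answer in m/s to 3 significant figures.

Δv₁ = 1470 m/s

From the circular-orbit relation v² = μ/r at r = 6620 km: μ = v²r = (7.76)² × 6620 = 3.98641×10^5 km³/s².
The Hohmann ellipse has a_t = (r₁ + r₂)/2 = 19960 km.
Circular speed at r = 33300 km: v_c = √(μ/r) = 3.460 km/s.
Transfer-orbit speed at the same r (vis-viva, a = a_t): v_t = √[μ(2/r − 1/a_t)] = 1.993 km/s.
Δv₁ = |v_t − v_c| = |1.993 − 3.460| = 1.467 km/s.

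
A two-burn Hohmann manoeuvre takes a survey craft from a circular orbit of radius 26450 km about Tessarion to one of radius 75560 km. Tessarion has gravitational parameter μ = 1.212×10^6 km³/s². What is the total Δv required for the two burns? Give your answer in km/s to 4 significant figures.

Δv = 2.591 km/s

Transfer-ellipse semi-major axis a_t = (r₁ + r₂)/2 = (26450 + 75560)/2 = 51005 km.
Circular speed at r₁: v₁ = √(μ/r₁) = √(1.212×10^6/26450) = 6.769 km/s.
On the transfer ellipse at r₁, vis-viva equation gives v_p = √[μ(2/r₁ − 1/a_t)] = 8.239 km/s.
First burn Δv₁ = |v_p − v₁| = 1.470 km/s.
Circular speed at r₂: v₂ = √(μ/r₂) = 4.005 km/s.
Transfer-orbit speed at r₂: v_a = √[μ(2/r₂ − 1/a_t)] = 2.884 km/s.
Second burn Δv₂ = |v₂ − v_a| = 1.121 km/s.
Δv = Δv₁ + Δv₂ = 1.470 + 1.121 = 2.591 km/s.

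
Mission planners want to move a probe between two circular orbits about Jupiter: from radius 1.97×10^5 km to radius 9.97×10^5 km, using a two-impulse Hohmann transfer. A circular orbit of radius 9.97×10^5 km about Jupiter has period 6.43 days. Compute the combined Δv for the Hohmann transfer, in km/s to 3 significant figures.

From Kepler's third law T² = 4π²r³/μ at r = 9.97×10^5 km, T = 6.43 days = 6.43 × 86400 s = 5.55552×10^5 s: μ = 4π²r³/T² = 1.26764×10^8 km³/s².
The Hohmann ellipse has a_t = (r₁ + r₂)/2 = 5.970×10^5 km.
Circular speed at r₁: v₁ = √(μ/r₁) = √(1.26764×10^8/1.970×10^5) = 25.367 km/s.
Transfer-orbit speed at r₁ (vis-viva equation): v_p = √[μ(2/r₁ − 1/a_t)] = 32.781 km/s.
First burn Δv₁ = |v_p − v₁| = 7.414 km/s.
Circular speed at r₂: v₂ = √(μ/r₂) = 11.276 km/s.
Transfer-orbit speed at r₂: v_a = √[μ(2/r₂ − 1/a_t)] = 6.4773 km/s.
Second burn Δv₂ = |v₂ − v_a| = 4.799 km/s.
Δv = Δv₁ + Δv₂ = 7.414 + 4.799 = 12.21 km/s.

Δv = 12.2 km/s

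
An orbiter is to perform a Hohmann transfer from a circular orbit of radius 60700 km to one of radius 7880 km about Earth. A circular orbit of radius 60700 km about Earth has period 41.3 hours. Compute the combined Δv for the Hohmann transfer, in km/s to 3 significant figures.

From Kepler's third law T² = 4π²r³/μ at r = 60700 km, T = 41.3 hours = 41.3 × 3600 s = 1.4868×10^5 s: μ = 4π²r³/T² = 3.99412×10^5 km³/s².
The Hohmann ellipse has a_t = (r₁ + r₂)/2 = 34290 km.
At r₁ the circular-orbit speed is v₁ = √(μ/r₁) = 2.565 km/s.
On the transfer ellipse at r₁, vis-viva equation gives v_a = √[μ(2/r₁ − 1/a_t)] = 1.230 km/s.
First burn Δv₁ = |v_a − v₁| = 1.335 km/s.
Circular speed at r₂: v₂ = √(μ/r₂) = 7.119 km/s.
Transfer-orbit speed at r₂: v_p = √[μ(2/r₂ − 1/a_t)] = 9.472 km/s.
Second burn Δv₂ = |v₂ − v_p| = 2.353 km/s.
Total Δv = Δv₁ + Δv₂ = 3.688 km/s.

Δv = 3.69 km/s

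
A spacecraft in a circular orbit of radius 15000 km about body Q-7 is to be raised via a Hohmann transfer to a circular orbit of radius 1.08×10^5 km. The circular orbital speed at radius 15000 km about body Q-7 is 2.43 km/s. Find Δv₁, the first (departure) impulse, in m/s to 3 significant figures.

Δv₁ = 790 m/s

From the circular-orbit relation v² = μ/r at r = 15000 km: μ = v²r = (2.43)² × 15000 = 88573.5 km³/s².
Semi-major axis of the transfer orbit: a_t = (15000 + 1.080×10^5)/2 = 61500 km.
On the circular orbit at r = 15000 km, v_c = √(μ/r) = 2.4300 km/s.
Vis-viva on the transfer ellipse at r = 15000 km gives v_t = √[μ(2/r − 1/a_t)] = 3.2202 km/s.
Δv₁ = |v_t − v_c| = |3.2202 − 2.4300| = 0.7902 km/s.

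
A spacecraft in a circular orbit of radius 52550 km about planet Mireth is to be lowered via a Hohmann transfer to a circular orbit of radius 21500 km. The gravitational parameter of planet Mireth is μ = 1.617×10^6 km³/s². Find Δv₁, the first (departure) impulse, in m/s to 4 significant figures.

Transfer-ellipse semi-major axis a_t = (r₁ + r₂)/2 = (52550 + 21500)/2 = 37025 km.
Circular speed at r = 52550 km: v_c = √(μ/r) = 5.547 km/s.
Vis-viva on the transfer ellipse at r = 52550 km gives v_t = √[μ(2/r − 1/a_t)] = 4.227 km/s.
Δv₁ = |v_t − v_c| = |4.227 − 5.547| = 1.320 km/s.

Δv₁ = 1320 m/s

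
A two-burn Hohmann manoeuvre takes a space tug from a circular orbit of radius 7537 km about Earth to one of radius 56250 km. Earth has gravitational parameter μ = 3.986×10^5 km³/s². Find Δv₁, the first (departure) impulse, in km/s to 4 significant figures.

Transfer-ellipse semi-major axis a_t = (r₁ + r₂)/2 = (7537 + 56250)/2 = 31893.5 km.
On the circular orbit at r = 7537 km, v_c = √(μ/r) = 7.272 km/s.
Transfer-orbit speed at the same r (vis-viva, a = a_t): v_t = √[μ(2/r − 1/a_t)] = 9.658 km/s.
Δv₁ = |v_t − v_c| = |9.658 − 7.272| = 2.386 km/s.

Δv₁ = 2.386 km/s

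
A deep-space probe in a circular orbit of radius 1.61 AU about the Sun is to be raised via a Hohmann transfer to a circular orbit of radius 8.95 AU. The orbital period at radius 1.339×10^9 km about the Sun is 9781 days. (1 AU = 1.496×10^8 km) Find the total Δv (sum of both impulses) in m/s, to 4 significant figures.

Δv = 11550 m/s

From Kepler's third law T² = 4π²r³/μ at r = 1.339×10^9 km, T = 9781 days = 9781 × 86400 s = 8.450784×10^8 s: μ = 4π²r³/T² = 1.32711×10^11 km³/s².
In km: r₁ = 1.61 × 1.496×10^8 = 2.40856×10^8 km; r₂ = 8.95 × 1.496×10^8 = 1.33892×10^9 km.
The Hohmann ellipse has a_t = (r₁ + r₂)/2 = 7.89888×10^8 km.
Circular speed at r₁: v₁ = √(μ/r₁) = √(1.32711×10^11/2.40856×10^8) = 23.473 km/s.
On the transfer ellipse at r₁, vis-viva equation gives v_p = √[μ(2/r₁ − 1/a_t)] = 30.561 km/s.
First burn Δv₁ = |v_p − v₁| = 7.088 km/s.
Circular speed at r₂: v₂ = √(μ/r₂) = 9.956 km/s.
Transfer-orbit speed at r₂: v_a = √[μ(2/r₂ − 1/a_t)] = 5.498 km/s.
Second burn Δv₂ = |v₂ − v_a| = 4.458 km/s.
Total Δv = Δv₁ + Δv₂ = 11.55 km/s.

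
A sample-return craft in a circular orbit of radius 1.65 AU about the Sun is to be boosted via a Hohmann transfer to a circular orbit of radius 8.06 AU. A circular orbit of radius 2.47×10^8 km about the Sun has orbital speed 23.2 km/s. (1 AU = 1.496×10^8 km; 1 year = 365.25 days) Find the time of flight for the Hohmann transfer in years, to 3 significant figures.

t = 5.34 years

From the circular-orbit relation v² = μ/r at r = 2.47×10^8 km: μ = v²r = (23.2)² × 2.47×10^8 = 1.32945×10^11 km³/s².
In km: r₁ = 1.65 × 1.496×10^8 = 2.4684×10^8 km; r₂ = 8.06 × 1.496×10^8 = 1.205776×10^9 km.
The Hohmann ellipse has a_t = (r₁ + r₂)/2 = 7.26308×10^8 km.
Half the transfer-orbit period gives t = π√(a_t³/μ) = 1.6865×10^8 s.
Converting: 1.6865×10^8 s ÷ 3.15576×10^7 s/year (365.25 × 86400) = 5.34 years.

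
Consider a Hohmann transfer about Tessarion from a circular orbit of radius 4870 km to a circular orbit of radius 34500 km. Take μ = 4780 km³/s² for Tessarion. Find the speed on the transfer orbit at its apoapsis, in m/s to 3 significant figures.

v = 185 m/s

Transfer-ellipse semi-major axis a_t = (r₁ + r₂)/2 = (4870 + 34500)/2 = 19685 km.
The apoapsis of the transfer ellipse is at r = 34500 km.
Applying v² = μ(2/r − 1/a_t): v = 0.1851 km/s.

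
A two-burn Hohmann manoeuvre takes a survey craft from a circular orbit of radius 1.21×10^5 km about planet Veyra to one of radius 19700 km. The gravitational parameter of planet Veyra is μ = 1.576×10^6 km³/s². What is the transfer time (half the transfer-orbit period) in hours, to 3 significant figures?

Semi-major axis of the transfer orbit: a_t = (1.210×10^5 + 19700)/2 = 70350 km.
Transfer time t = π√(a_t³/μ) = π√((70350)³ / 1.576×10^6) = 46690 s.
Converting: 46690 s ÷ 3600 s/hour = 13.0 hours.

t = 13.0 hours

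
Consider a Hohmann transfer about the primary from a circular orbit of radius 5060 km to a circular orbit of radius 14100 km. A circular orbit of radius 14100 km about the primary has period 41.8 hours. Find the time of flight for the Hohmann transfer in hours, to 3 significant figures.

t = 11.7 hours

From Kepler's third law T² = 4π²r³/μ at r = 14100 km, T = 41.8 hours = 41.8 × 3600 s = 1.5048×10^5 s: μ = 4π²r³/T² = 4887.19 km³/s².
Semi-major axis of the transfer orbit: a_t = (5060 + 14100)/2 = 9580 km.
Half the transfer-orbit period gives t = π√(a_t³/μ) = 42140 s.
Converting: 42140 s ÷ 3600 s/hour = 11.7 hours.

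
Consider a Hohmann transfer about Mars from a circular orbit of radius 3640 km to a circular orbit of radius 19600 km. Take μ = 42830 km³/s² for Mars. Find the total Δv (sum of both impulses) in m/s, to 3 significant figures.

Semi-major axis of the transfer orbit: a_t = (3640 + 19600)/2 = 11620 km.
Circular speed at r₁: v₁ = √(μ/r₁) = √(42830/3640) = 3.430 km/s.
Transfer-orbit speed at r₁ (v² = μ(2/r − 1/a)): v_p = √[μ(2/r₁ − 1/a_t)] = 4.455 km/s.
First burn Δv₁ = |v_p − v₁| = 1.025 km/s.
Circular speed at r₂: v₂ = √(μ/r₂) = 1.47824 km/s.
Transfer-orbit speed at r₂: v_a = √[μ(2/r₂ − 1/a_t)] = 0.827358 km/s.
Second burn Δv₂ = |v₂ − v_a| = 0.6509 km/s.
Total Δv = Δv₁ + Δv₂ = 1.676 km/s.

Δv = 1680 m/s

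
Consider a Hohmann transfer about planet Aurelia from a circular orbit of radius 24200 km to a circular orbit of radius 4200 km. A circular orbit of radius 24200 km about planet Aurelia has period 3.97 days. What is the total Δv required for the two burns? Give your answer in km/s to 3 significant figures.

From Kepler's third law T² = 4π²r³/μ at r = 24200 km, T = 3.97 days = 3.97 × 86400 s = 3.43008×10^5 s: μ = 4π²r³/T² = 4755.51 km³/s².
Transfer-ellipse semi-major axis a_t = (r₁ + r₂)/2 = (24200 + 4200)/2 = 14200 km.
Circular speed at r₁: v₁ = √(μ/r₁) = √(4755.51/24200) = 0.4433 km/s.
Transfer-orbit speed at r₁ (v² = μ(2/r − 1/a)): v_a = √[μ(2/r₁ − 1/a_t)] = 0.2411 km/s.
First burn Δv₁ = |v_a − v₁| = 0.2022 km/s.
At r₂, v₂ = √(μ/r₂) = 1.064 km/s.
Transfer-orbit speed at r₂: v_p = √[μ(2/r₂ − 1/a_t)] = 1.389 km/s.
Second burn Δv₂ = |v₂ − v_p| = 0.3250 km/s.
Δv = Δv₁ + Δv₂ = 0.2022 + 0.3250 = 0.5272 km/s.

Δv = 0.527 km/s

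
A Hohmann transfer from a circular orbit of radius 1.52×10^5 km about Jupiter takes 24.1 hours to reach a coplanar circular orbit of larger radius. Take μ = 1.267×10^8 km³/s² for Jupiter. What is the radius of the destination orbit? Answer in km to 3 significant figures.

Transfer time t = 24.1 hours = 86760 s, and t = π√(a_t³/μ).
So a_t = (μ t²/π²)^(1/3) = (1.267×10^8 × (86760)² / π²)^(1/3) = 4.5889×10^5 km.
Since a_t = (r₁ + r₂)/2, r₂ = 2a_t − r₁ = 2×4.5889×10^5 − 1.520×10^5 = 7.6578×10^5 km.

r₂ = 7.66×10^5 km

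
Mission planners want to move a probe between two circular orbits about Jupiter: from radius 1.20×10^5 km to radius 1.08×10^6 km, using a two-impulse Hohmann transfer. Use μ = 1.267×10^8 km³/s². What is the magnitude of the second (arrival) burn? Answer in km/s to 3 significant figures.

Semi-major axis of the transfer orbit: a_t = (1.200×10^5 + 1.080×10^6)/2 = 6.000×10^5 km.
On the circular orbit at r = 1.080×10^6 km, v_c = √(μ/r) = 10.831 km/s.
Transfer-orbit speed at the same r (vis-viva, a = a_t): v_t = √[μ(2/r − 1/a_t)] = 4.8439 km/s.
Δv₂ = |v_t − v_c| = |4.8439 − 10.831| = 5.987 km/s.

Δv₂ = 5.99 km/s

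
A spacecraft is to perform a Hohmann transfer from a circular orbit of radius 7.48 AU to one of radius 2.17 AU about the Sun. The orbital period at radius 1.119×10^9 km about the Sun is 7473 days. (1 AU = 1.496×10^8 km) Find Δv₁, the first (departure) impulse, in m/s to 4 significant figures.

Δv₁ = 3587 m/s

From Kepler's third law T² = 4π²r³/μ at r = 1.119×10^9 km, T = 7473 days = 7473 × 86400 s = 6.456672×10^8 s: μ = 4π²r³/T² = 1.32688×10^11 km³/s².
In km: r₁ = 7.48 × 1.496×10^8 = 1.119008×10^9 km; r₂ = 2.17 × 1.496×10^8 = 3.24632×10^8 km.
The Hohmann ellipse has a_t = (r₁ + r₂)/2 = 7.2182×10^8 km.
On the circular orbit at r = 1.119008×10^9 km, v_c = √(μ/r) = 10.89 km/s.
Vis-viva on the transfer ellipse at r = 1.119008×10^9 km gives v_t = √[μ(2/r − 1/a_t)] = 7.303 km/s.
Δv₁ = |v_t − v_c| = |7.303 − 10.89| = 3.587 km/s.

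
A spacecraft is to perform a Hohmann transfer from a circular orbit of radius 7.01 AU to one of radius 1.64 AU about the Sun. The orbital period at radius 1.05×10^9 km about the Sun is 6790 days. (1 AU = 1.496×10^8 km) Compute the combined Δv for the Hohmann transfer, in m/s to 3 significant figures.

Δv = 10700 m/s

From Kepler's third law T² = 4π²r³/μ at r = 1.05×10^9 km, T = 6790 days = 6790 × 86400 s = 5.86656×10^8 s: μ = 4π²r³/T² = 1.32789×10^11 km³/s².
In km: r₁ = 7.01 × 1.496×10^8 = 1.048696×10^9 km; r₂ = 1.64 × 1.496×10^8 = 2.45344×10^8 km.
The Hohmann ellipse has a_t = (r₁ + r₂)/2 = 6.4702×10^8 km.
At r₁ the circular-orbit speed is v₁ = √(μ/r₁) = 11.2527 km/s.
On the transfer ellipse at r₁, vis-viva equation gives v_a = √[μ(2/r₁ − 1/a_t)] = 6.92922 km/s.
First burn Δv₁ = |v_a − v₁| = 4.323 km/s.
Circular speed at r₂: v₂ = √(μ/r₂) = 23.264 km/s.
Transfer-orbit speed at r₂: v_p = √[μ(2/r₂ − 1/a_t)] = 29.618 km/s.
Second burn Δv₂ = |v₂ − v_p| = 6.354 km/s.
Δv = Δv₁ + Δv₂ = 4.323 + 6.354 = 10.68 km/s.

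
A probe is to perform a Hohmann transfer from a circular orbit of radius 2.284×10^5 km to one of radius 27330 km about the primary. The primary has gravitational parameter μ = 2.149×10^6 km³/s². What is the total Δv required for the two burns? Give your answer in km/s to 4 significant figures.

The Hohmann ellipse has a_t = (r₁ + r₂)/2 = 1.27865×10^5 km.
At r₁ the circular-orbit speed is v₁ = √(μ/r₁) = 3.067 km/s.
On the transfer ellipse at r₁, v² = μ(2/r − 1/a) gives v_a = √[μ(2/r₁ − 1/a_t)] = 1.418 km/s.
First burn Δv₁ = |v_a − v₁| = 1.649 km/s.
Circular speed at r₂: v₂ = √(μ/r₂) = 8.8674 km/s.
Transfer-orbit speed at r₂: v_p = √[μ(2/r₂ − 1/a_t)] = 11.851 km/s.
Second burn Δv₂ = |v₂ − v_p| = 2.984 km/s.
Δv = Δv₁ + Δv₂ = 1.649 + 2.984 = 4.633 km/s.

Δv = 4.633 km/s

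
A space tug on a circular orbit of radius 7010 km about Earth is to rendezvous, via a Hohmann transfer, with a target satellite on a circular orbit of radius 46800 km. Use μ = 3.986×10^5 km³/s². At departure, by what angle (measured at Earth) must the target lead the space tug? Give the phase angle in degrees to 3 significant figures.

φ = 102°

The Hohmann ellipse has a_t = (r₁ + r₂)/2 = 26905 km.
Transfer time t = π√(a_t³/μ) = 21960 s.
The target's mean motion on its circular orbit is ω₂ = √(μ/r₂³) = 6.236×10^-5 rad/s.
Angle swept by the target during transfer: ω₂·t = 1.3694 rad = 78.46°.
Arrival is 180° from departure on the ellipse, so φ = 180° − 78.46° = 102°.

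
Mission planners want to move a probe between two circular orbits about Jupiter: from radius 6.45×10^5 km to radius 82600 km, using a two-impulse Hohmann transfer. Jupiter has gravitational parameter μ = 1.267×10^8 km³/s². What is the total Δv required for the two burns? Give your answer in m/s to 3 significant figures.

Δv = 20300 m/s

Semi-major axis of the transfer orbit: a_t = (6.450×10^5 + 82600)/2 = 3.638×10^5 km.
At r₁ the circular-orbit speed is v₁ = √(μ/r₁) = 14.015 km/s.
On the transfer ellipse at r₁, vis-viva equation gives v_a = √[μ(2/r₁ − 1/a_t)] = 6.6783 km/s.
First burn Δv₁ = |v_a − v₁| = 7.337 km/s.
Circular speed at r₂: v₂ = √(μ/r₂) = 39.17 km/s.
Transfer-orbit speed at r₂: v_p = √[μ(2/r₂ − 1/a_t)] = 52.15 km/s.
Second burn Δv₂ = |v₂ − v_p| = 12.98 km/s.
Total Δv = Δv₁ + Δv₂ = 20.32 km/s.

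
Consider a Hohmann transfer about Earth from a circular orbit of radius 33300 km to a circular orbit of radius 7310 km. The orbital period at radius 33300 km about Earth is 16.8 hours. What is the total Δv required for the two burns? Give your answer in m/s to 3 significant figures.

From Kepler's third law T² = 4π²r³/μ at r = 33300 km, T = 16.8 hours = 16.8 × 3600 s = 60480 s: μ = 4π²r³/T² = 3.98537×10^5 km³/s².
Transfer-ellipse semi-major axis a_t = (r₁ + r₂)/2 = (33300 + 7310)/2 = 20305 km.
At r₁ the circular-orbit speed is v₁ = √(μ/r₁) = 3.4595 km/s.
On the transfer ellipse at r₁, v² = μ(2/r − 1/a) gives v_a = √[μ(2/r₁ − 1/a_t)] = 2.0757 km/s.
First burn Δv₁ = |v_a − v₁| = 1.384 km/s.
At r₂, v₂ = √(μ/r₂) = 7.384 km/s.
Transfer-orbit speed at r₂: v_p = √[μ(2/r₂ − 1/a_t)] = 9.456 km/s.
Second burn Δv₂ = |v₂ − v_p| = 2.072 km/s.
Total Δv = Δv₁ + Δv₂ = 3.456 km/s.

Δv = 3460 m/s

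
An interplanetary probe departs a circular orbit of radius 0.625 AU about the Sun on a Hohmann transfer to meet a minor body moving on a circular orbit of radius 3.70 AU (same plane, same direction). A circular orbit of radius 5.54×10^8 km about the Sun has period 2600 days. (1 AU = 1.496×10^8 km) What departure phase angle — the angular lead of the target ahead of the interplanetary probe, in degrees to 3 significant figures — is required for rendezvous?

φ = 99.6°

From Kepler's third law T² = 4π²r³/μ at r = 5.54×10^8 km, T = 2600 days = 2600 × 86400 s = 2.2464×10^8 s: μ = 4π²r³/T² = 1.33019×10^11 km³/s².
In km: r₁ = 0.625 × 1.496×10^8 = 9.350×10^7 km; r₂ = 3.70 × 1.496×10^8 = 5.5352×10^8 km.
Transfer-ellipse semi-major axis a_t = (r₁ + r₂)/2 = (9.350×10^7 + 5.5352×10^8)/2 = 3.2351×10^8 km.
Transfer time t = π√(a_t³/μ) = 5.0121×10^7 s.
Target angular speed ω₂ = √(μ/r₂³) = 2.8006×10^-8 rad/s.
Angle swept by the target during transfer: ω₂·t = 1.4037 rad = 80.43°.
Arrival is 180° from departure on the ellipse, so φ = 180° − 80.43° = 99.6°.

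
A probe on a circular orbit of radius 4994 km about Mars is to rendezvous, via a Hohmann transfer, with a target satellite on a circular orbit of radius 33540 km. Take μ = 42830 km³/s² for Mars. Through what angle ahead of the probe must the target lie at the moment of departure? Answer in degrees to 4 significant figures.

φ = 101.6°

Transfer-ellipse semi-major axis a_t = (r₁ + r₂)/2 = (4994 + 33540)/2 = 19267 km.
The half-period of the transfer ellipse is t = π√(a_t³/μ) = 40600 s.
The target's mean motion on its circular orbit is ω₂ = √(μ/r₂³) = 3.369×10^-5 rad/s.
Angle swept by the target during transfer: ω₂·t = 1.3678 rad = 78.37°.
Arrival is 180° from departure on the ellipse, so φ = 180° − 78.37° = 101.6°.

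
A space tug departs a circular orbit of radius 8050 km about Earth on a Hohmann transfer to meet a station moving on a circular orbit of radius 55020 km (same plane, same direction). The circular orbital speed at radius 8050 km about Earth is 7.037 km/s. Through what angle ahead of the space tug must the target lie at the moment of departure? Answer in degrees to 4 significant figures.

φ = 101.9°

From the circular-orbit relation v² = μ/r at r = 8050 km: μ = v²r = (7.037)² × 8050 = 3.98631×10^5 km³/s².
Transfer-ellipse semi-major axis a_t = (r₁ + r₂)/2 = (8050 + 55020)/2 = 31535 km.
Transfer time t = π√(a_t³/μ) = 27865 s.
The target's mean motion on its circular orbit is ω₂ = √(μ/r₂³) = 4.8922×10^-5 rad/s.
Angle swept by the target during transfer: ω₂·t = 1.3632 rad = 78.11°.
The space tug traverses 180° on the transfer ellipse, so the target must lead by 180° − 78.11° = 101.9°.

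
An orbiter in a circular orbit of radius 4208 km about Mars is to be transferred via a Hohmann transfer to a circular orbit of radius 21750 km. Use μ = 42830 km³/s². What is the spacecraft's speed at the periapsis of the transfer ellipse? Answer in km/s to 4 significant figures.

The Hohmann ellipse has a_t = (r₁ + r₂)/2 = 12979 km.
The periapsis of the transfer ellipse is at r = 4208 km.
Applying v² = μ(2/r − 1/a_t): v = 4.130 km/s.

v = 4.130 km/s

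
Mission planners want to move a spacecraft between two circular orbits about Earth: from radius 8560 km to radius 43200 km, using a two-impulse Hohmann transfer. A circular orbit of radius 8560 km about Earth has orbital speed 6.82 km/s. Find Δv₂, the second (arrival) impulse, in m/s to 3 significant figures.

From the circular-orbit relation v² = μ/r at r = 8560 km: μ = v²r = (6.82)² × 8560 = 3.98146×10^5 km³/s².
Semi-major axis of the transfer orbit: a_t = (8560 + 43200)/2 = 25880 km.
On the circular orbit at r = 43200 km, v_c = √(μ/r) = 3.036 km/s.
Transfer-orbit speed at the same r (vis-viva, a = a_t): v_t = √[μ(2/r − 1/a_t)] = 1.746 km/s.
Δv₂ = |v_t − v_c| = |1.746 − 3.036| = 1.290 km/s.

Δv₂ = 1290 m/s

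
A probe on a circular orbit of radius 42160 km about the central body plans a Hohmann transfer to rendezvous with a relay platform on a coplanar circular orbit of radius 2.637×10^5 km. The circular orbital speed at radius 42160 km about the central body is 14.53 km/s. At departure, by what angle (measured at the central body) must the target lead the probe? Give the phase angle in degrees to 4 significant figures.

φ = 100.5°

From the circular-orbit relation v² = μ/r at r = 42160 km: μ = v²r = (14.53)² × 42160 = 8.90086×10^6 km³/s².
The Hohmann ellipse has a_t = (r₁ + r₂)/2 = 1.5293×10^5 km.
Transfer time t = π√(a_t³/μ) = 62976 s.
The target's mean motion on its circular orbit is ω₂ = √(μ/r₂³) = 2.2032×10^-5 rad/s.
Angle swept by the target during transfer: ω₂·t = 1.3875 rad = 79.50°.
The probe traverses 180° on the transfer ellipse, so the target must lead by 180° − 79.50° = 100.5°.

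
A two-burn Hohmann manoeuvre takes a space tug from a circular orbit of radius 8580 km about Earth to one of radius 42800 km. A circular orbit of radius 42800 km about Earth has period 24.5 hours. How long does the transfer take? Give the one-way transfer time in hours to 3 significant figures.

From Kepler's third law T² = 4π²r³/μ at r = 42800 km, T = 24.5 hours = 24.5 × 3600 s = 88200 s: μ = 4π²r³/T² = 3.97882×10^5 km³/s².
Transfer-ellipse semi-major axis a_t = (r₁ + r₂)/2 = (8580 + 42800)/2 = 25690 km.
By Kepler's third law the transfer-orbit period is T = 2π√(a_t³/μ), so t = T/2 = 20510 s.
Converting: 20510 s ÷ 3600 s/hour = 5.70 hours.

t = 5.70 hours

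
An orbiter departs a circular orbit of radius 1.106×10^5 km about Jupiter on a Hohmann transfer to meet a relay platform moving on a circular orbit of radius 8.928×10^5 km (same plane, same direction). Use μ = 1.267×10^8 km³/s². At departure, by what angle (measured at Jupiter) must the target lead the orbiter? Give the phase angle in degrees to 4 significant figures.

Transfer-ellipse semi-major axis a_t = (r₁ + r₂)/2 = (1.106×10^5 + 8.928×10^5)/2 = 5.017×10^5 km.
Transfer time t = π√(a_t³/μ) = 99180.8 s.
Target angular speed ω₂ = √(μ/r₂³) = 1.33431×10^-5 rad/s.
Angle swept by the target during transfer: ω₂·t = 1.32338 rad = 75.82°.
Arrival is 180° from departure on the ellipse, so φ = 180° − 75.82° = 104.2°.

φ = 104.2°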